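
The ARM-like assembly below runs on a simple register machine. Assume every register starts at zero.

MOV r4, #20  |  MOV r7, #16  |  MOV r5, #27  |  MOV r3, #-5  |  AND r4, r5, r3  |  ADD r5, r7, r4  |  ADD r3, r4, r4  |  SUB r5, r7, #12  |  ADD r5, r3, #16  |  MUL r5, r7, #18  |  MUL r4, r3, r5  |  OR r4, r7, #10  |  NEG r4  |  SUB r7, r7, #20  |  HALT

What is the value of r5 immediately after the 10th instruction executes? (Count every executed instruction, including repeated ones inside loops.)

288

MOV r4, #20 → r4=20
MOV r7, #16 → r7=16
MOV r5, #27 → r5=27
MOV r3, #-5 → r3=-5
AND r4, r5, r3 → r4=27&(-5)=27
ADD r5, r7, r4 → r5=16+27=43
ADD r3, r4, r4 → r3=27+27=54
SUB r5, r7, #12 → r5=16-12=4
ADD r5, r3, #16 → r5=54+16=70
MUL r5, r7, #18 → r5=16*18=288
After step 10: r5 = 288.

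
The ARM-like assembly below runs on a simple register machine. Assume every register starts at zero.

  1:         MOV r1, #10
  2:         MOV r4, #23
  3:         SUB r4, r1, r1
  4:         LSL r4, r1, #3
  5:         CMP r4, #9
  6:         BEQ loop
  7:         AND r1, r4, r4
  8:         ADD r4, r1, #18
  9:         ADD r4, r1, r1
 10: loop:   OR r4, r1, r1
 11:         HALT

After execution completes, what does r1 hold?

80

r1=10
r4=23
r4=10-10=0
r4=10<<3=80
CMP r4, #9  (cmp 80,9)
BEQ loop: not taken
r1=80&80=80
r4=80+18=98
r4=80+80=160
r4=80|80=80
halt.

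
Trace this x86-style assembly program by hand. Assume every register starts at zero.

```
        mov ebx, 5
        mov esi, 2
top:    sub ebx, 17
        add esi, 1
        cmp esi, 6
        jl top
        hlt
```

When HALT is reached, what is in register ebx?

-63

mov ebx, 5 → ebx=5
mov esi, 2 → esi=2
sub ebx, 17 → ebx=5-17=-12
add esi, 1 → esi=2+1=3
cmp esi, 6  (cmp 3,6)
jl top: taken
sub ebx, 17 → ebx=(-12)-17=-29
add esi, 1 → esi=3+1=4
cmp esi, 6  (cmp 4,6)
jl top: taken
sub ebx, 17 → ebx=(-29)-17=-46
add esi, 1 → esi=4+1=5
cmp esi, 6  (cmp 5,6)
jl top: taken
sub ebx, 17 → ebx=(-46)-17=-63
add esi, 1 → esi=5+1=6
cmp esi, 6  (cmp 6,6)
jl top: not taken
halt.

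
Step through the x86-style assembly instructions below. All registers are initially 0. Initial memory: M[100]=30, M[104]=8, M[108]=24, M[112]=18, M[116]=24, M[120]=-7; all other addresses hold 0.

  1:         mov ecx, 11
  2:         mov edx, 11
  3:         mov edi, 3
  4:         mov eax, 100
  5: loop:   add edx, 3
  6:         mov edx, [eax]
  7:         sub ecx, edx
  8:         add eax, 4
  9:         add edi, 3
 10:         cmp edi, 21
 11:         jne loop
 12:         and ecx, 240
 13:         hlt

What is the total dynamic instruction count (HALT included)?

48

after mov ecx, 11: ecx=11
after mov edx, 11: edx=11
after mov edi, 3: edi=3
after mov eax, 100: eax=100
after add edx, 3: edx=11+3=14
after mov edx, [eax]: edx=M[100]=30
after sub ecx, edx: ecx=11-30=-19
after add eax, 4: eax=100+4=104
after add edi, 3: edi=3+3=6
cmp edi, 21  (cmp 6,21)
jne loop: taken
after add edx, 3: edx=30+3=33
after mov edx, [eax]: edx=M[104]=8
after sub ecx, edx: ecx=(-19)-8=-27
after add eax, 4: eax=104+4=108
after add edi, 3: edi=6+3=9
cmp edi, 21  (cmp 9,21)
jne loop: taken
after add edx, 3: edx=8+3=11
after mov edx, [eax]: edx=M[108]=24
after sub ecx, edx: ecx=(-27)-24=-51
after add eax, 4: eax=108+4=112
after add edi, 3: edi=9+3=12
cmp edi, 21  (cmp 12,21)
jne loop: taken
after add edx, 3: edx=24+3=27
after mov edx, [eax]: edx=M[112]=18
after sub ecx, edx: ecx=(-51)-18=-69
after add eax, 4: eax=112+4=116
after add edi, 3: edi=12+3=15
cmp edi, 21  (cmp 15,21)
jne loop: taken
after add edx, 3: edx=18+3=21
after mov edx, [eax]: edx=M[116]=24
after sub ecx, edx: ecx=(-69)-24=-93
after add eax, 4: eax=116+4=120
after add edi, 3: edi=15+3=18
cmp edi, 21  (cmp 18,21)
jne loop: taken
after add edx, 3: edx=24+3=27
after mov edx, [eax]: edx=M[120]=-7
after sub ecx, edx: ecx=(-93)-(-7)=-86
after add eax, 4: eax=120+4=124
after add edi, 3: edi=18+3=21
cmp edi, 21  (cmp 21,21)
jne loop: not taken
after and ecx, 240: ecx=(-86)&240=160
halt.
Total executed instructions: 48.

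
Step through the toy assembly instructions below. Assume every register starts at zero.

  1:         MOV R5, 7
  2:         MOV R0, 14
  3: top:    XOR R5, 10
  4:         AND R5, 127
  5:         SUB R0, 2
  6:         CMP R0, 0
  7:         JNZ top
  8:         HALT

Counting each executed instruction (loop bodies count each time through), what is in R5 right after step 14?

13

after MOV R5, 7: R5=7
after MOV R0, 14: R0=14
after XOR R5, 10: R5=7^10=13
after AND R5, 127: R5=13&127=13
after SUB R0, 2: R0=14-2=12
CMP R0, 0  (cmp 12,0)
JNZ top: taken
after XOR R5, 10: R5=13^10=7
after AND R5, 127: R5=7&127=7
after SUB R0, 2: R0=12-2=10
CMP R0, 0  (cmp 10,0)
JNZ top: taken
after XOR R5, 10: R5=7^10=13
after AND R5, 127: R5=13&127=13
After step 14: R5 = 13.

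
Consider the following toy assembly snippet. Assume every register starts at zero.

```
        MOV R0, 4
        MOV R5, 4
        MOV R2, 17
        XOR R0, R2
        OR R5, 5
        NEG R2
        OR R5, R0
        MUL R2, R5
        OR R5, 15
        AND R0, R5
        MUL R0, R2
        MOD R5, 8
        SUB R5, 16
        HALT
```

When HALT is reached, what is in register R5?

-9

MOV R0, 4 → R0=4
MOV R5, 4 → R5=4
MOV R2, 17 → R2=17
XOR R0, R2 → R0=4^17=21
OR R5, 5 → R5=4|5=5
NEG R2 → R2=-(17)=-17
OR R5, R0 → R5=5|21=21
MUL R2, R5 → R2=(-17)*21=-357
OR R5, 15 → R5=21|15=31
AND R0, R5 → R0=21&31=21
MUL R0, R2 → R0=21*(-357)=-7497
MOD R5, 8 → R5=31%8=7
SUB R5, 16 → R5=7-16=-9
halt.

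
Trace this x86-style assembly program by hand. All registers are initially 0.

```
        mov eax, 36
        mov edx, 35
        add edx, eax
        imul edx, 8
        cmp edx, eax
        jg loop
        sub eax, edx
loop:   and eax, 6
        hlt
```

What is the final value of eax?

4

after mov eax, 36: eax=36
after mov edx, 35: edx=35
after add edx, eax: edx=35+36=71
after imul edx, 8: edx=71*8=568
cmp edx, eax  (cmp 568,36)
jg loop: taken
after and eax, 6: eax=36&6=4
halt.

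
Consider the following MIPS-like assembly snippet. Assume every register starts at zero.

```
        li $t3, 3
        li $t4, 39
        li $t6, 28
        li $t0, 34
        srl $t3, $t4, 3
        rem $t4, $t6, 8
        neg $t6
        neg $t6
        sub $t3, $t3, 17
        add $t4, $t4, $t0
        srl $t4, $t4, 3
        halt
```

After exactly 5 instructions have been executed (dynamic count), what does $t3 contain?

4

after li $t3, 3: $t3=3
after li $t4, 39: $t4=39
after li $t6, 28: $t6=28
after li $t0, 34: $t0=34
after srl $t3, $t4, 3: $t3=39>>3=4
After step 5: $t3 = 4.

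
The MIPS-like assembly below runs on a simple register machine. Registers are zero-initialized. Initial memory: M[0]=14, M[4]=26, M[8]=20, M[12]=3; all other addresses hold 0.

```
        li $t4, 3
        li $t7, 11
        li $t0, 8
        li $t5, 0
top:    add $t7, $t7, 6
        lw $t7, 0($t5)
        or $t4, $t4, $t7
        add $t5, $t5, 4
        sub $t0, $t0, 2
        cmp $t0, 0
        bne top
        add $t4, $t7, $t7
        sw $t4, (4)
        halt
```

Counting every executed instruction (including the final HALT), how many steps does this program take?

35

after li $t4, 3: $t4=3
after li $t7, 11: $t7=11
after li $t0, 8: $t0=8
after li $t5, 0: $t5=0
after add $t7, $t7, 6: $t7=11+6=17
after lw $t7, 0($t5): $t7=M[0]=14
after or $t4, $t4, $t7: $t4=3|14=15
after add $t5, $t5, 4: $t5=0+4=4
after sub $t0, $t0, 2: $t0=8-2=6
cmp $t0, 0  (cmp 6,0)
bne top: taken
after add $t7, $t7, 6: $t7=14+6=20
after lw $t7, 0($t5): $t7=M[4]=26
after or $t4, $t4, $t7: $t4=15|26=31
after add $t5, $t5, 4: $t5=4+4=8
after sub $t0, $t0, 2: $t0=6-2=4
cmp $t0, 0  (cmp 4,0)
bne top: taken
after add $t7, $t7, 6: $t7=26+6=32
after lw $t7, 0($t5): $t7=M[8]=20
after or $t4, $t4, $t7: $t4=31|20=31
after add $t5, $t5, 4: $t5=8+4=12
after sub $t0, $t0, 2: $t0=4-2=2
cmp $t0, 0  (cmp 2,0)
bne top: taken
after add $t7, $t7, 6: $t7=20+6=26
after lw $t7, 0($t5): $t7=M[12]=3
after or $t4, $t4, $t7: $t4=31|3=31
after add $t5, $t5, 4: $t5=12+4=16
after sub $t0, $t0, 2: $t0=2-2=0
cmp $t0, 0  (cmp 0,0)
bne top: not taken
after add $t4, $t7, $t7: $t4=3+3=6
sw $t4, (4) → M[4]=6
halt.
Total executed instructions: 35.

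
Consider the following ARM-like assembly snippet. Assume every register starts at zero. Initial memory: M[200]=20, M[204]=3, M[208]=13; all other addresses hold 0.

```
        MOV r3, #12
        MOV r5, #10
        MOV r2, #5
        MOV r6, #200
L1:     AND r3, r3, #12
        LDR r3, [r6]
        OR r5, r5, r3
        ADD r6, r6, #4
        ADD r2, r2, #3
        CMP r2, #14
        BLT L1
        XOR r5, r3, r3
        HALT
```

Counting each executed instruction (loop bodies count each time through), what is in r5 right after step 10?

30

MOV r3, #12 → r3=12
MOV r5, #10 → r5=10
MOV r2, #5 → r2=5
MOV r6, #200 → r6=200
AND r3, r3, #12 → r3=12&12=12
LDR r3, [r6] → r3=M[200]=20
OR r5, r5, r3 → r5=10|20=30
ADD r6, r6, #4 → r6=200+4=204
ADD r2, r2, #3 → r2=5+3=8
CMP r2, #14  (cmp 8,14)
After step 10: r5 = 30.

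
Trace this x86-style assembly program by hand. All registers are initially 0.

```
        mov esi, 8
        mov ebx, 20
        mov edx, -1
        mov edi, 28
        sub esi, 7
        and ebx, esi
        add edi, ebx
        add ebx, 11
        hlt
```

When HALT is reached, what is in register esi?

after mov esi, 8: esi=8
after mov ebx, 20: ebx=20
after mov edx, -1: edx=-1
after mov edi, 28: edi=28
after sub esi, 7: esi=8-7=1
after and ebx, esi: ebx=20&1=0
after add edi, ebx: edi=28+0=28
after add ebx, 11: ebx=0+11=11
halt.

1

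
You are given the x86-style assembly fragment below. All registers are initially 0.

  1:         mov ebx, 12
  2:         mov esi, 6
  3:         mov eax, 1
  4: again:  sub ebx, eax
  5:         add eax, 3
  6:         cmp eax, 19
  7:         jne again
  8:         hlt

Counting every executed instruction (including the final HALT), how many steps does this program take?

28

mov ebx, 12 → ebx=12
mov esi, 6 → esi=6
mov eax, 1 → eax=1
sub ebx, eax → ebx=12-1=11
add eax, 3 → eax=1+3=4
cmp eax, 19  (cmp 4,19)
jne again: taken
sub ebx, eax → ebx=11-4=7
add eax, 3 → eax=4+3=7
cmp eax, 19  (cmp 7,19)
jne again: taken
sub ebx, eax → ebx=7-7=0
add eax, 3 → eax=7+3=10
cmp eax, 19  (cmp 10,19)
jne again: taken
sub ebx, eax → ebx=0-10=-10
add eax, 3 → eax=10+3=13
cmp eax, 19  (cmp 13,19)
jne again: taken
sub ebx, eax → ebx=(-10)-13=-23
add eax, 3 → eax=13+3=16
cmp eax, 19  (cmp 16,19)
jne again: taken
sub ebx, eax → ebx=(-23)-16=-39
add eax, 3 → eax=16+3=19
cmp eax, 19  (cmp 19,19)
jne again: not taken
halt.
Total executed instructions: 28.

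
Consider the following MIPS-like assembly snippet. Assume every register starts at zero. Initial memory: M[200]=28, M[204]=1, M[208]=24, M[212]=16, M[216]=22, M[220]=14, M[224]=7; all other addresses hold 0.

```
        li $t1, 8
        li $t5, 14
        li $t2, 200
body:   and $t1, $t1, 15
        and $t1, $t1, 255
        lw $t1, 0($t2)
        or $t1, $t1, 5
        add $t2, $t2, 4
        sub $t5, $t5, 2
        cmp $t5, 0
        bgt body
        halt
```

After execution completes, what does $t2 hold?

228

after li $t1, 8: $t1=8
after li $t5, 14: $t5=14
after li $t2, 200: $t2=200
after and $t1, $t1, 15: $t1=8&15=8
after and $t1, $t1, 255: $t1=8&255=8
after lw $t1, 0($t2): $t1=M[200]=28
after or $t1, $t1, 5: $t1=28|5=29
after add $t2, $t2, 4: $t2=200+4=204
after sub $t5, $t5, 2: $t5=14-2=12
cmp $t5, 0  (cmp 12,0)
bgt body: taken
after and $t1, $t1, 15: $t1=29&15=13
after and $t1, $t1, 255: $t1=13&255=13
after lw $t1, 0($t2): $t1=M[204]=1
after or $t1, $t1, 5: $t1=1|5=5
after add $t2, $t2, 4: $t2=204+4=208
after sub $t5, $t5, 2: $t5=12-2=10
cmp $t5, 0  (cmp 10,0)
bgt body: taken
after and $t1, $t1, 15: $t1=5&15=5
after and $t1, $t1, 255: $t1=5&255=5
after lw $t1, 0($t2): $t1=M[208]=24
after or $t1, $t1, 5: $t1=24|5=29
after add $t2, $t2, 4: $t2=208+4=212
after sub $t5, $t5, 2: $t5=10-2=8
cmp $t5, 0  (cmp 8,0)
bgt body: taken
after and $t1, $t1, 15: $t1=29&15=13
after and $t1, $t1, 255: $t1=13&255=13
after lw $t1, 0($t2): $t1=M[212]=16
after or $t1, $t1, 5: $t1=16|5=21
after add $t2, $t2, 4: $t2=212+4=216
after sub $t5, $t5, 2: $t5=8-2=6
cmp $t5, 0  (cmp 6,0)
bgt body: taken
after and $t1, $t1, 15: $t1=21&15=5
after and $t1, $t1, 255: $t1=5&255=5
after lw $t1, 0($t2): $t1=M[216]=22
after or $t1, $t1, 5: $t1=22|5=23
after add $t2, $t2, 4: $t2=216+4=220
after sub $t5, $t5, 2: $t5=6-2=4
cmp $t5, 0  (cmp 4,0)
bgt body: taken
after and $t1, $t1, 15: $t1=23&15=7
after and $t1, $t1, 255: $t1=7&255=7
after lw $t1, 0($t2): $t1=M[220]=14
after or $t1, $t1, 5: $t1=14|5=15
after add $t2, $t2, 4: $t2=220+4=224
after sub $t5, $t5, 2: $t5=4-2=2
cmp $t5, 0  (cmp 2,0)
bgt body: taken
after and $t1, $t1, 15: $t1=15&15=15
after and $t1, $t1, 255: $t1=15&255=15
after lw $t1, 0($t2): $t1=M[224]=7
after or $t1, $t1, 5: $t1=7|5=7
after add $t2, $t2, 4: $t2=224+4=228
after sub $t5, $t5, 2: $t5=2-2=0
cmp $t5, 0  (cmp 0,0)
bgt body: not taken
halt.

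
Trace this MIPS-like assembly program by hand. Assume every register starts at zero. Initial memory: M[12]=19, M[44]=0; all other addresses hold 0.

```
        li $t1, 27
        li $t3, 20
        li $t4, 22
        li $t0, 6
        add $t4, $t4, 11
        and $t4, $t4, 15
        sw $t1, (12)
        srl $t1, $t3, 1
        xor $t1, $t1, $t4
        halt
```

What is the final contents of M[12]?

27

li $t1, 27 → $t1=27
li $t3, 20 → $t3=20
li $t4, 22 → $t4=22
li $t0, 6 → $t0=6
add $t4, $t4, 11 → $t4=22+11=33
and $t4, $t4, 15 → $t4=33&15=1
sw $t1, (12) → M[12]=27
srl $t1, $t3, 1 → $t1=20>>1=10
xor $t1, $t1, $t4 → $t1=10^1=11
halt.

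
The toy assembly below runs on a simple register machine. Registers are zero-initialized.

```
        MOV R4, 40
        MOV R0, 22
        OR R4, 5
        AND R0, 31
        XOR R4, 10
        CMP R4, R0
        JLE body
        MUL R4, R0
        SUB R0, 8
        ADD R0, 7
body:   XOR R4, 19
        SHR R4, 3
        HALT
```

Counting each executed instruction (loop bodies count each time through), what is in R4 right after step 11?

841

R4=40
R0=22
R4=40|5=45
R0=22&31=22
R4=45^10=39
CMP R4, R0  (cmp 39,22)
JLE body: not taken
R4=39*22=858
R0=22-8=14
R0=14+7=21
R4=858^19=841
After step 11: R4 = 841.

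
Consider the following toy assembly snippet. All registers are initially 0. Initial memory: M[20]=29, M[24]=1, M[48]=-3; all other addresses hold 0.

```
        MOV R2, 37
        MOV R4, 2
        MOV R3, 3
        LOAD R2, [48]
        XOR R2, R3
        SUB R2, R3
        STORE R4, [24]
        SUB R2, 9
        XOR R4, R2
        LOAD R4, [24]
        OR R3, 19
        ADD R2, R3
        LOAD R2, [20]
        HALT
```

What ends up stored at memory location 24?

2

R2=37
R4=2
R3=3
R2=M[48]=-3
R2=(-3)^3=-2
R2=(-2)-3=-5
STORE R4, [24] → M[24]=2
R2=(-5)-9=-14
R4=2^(-14)=-16
R4=M[24]=2
R3=3|19=19
R2=(-14)+19=5
R2=M[20]=29
halt.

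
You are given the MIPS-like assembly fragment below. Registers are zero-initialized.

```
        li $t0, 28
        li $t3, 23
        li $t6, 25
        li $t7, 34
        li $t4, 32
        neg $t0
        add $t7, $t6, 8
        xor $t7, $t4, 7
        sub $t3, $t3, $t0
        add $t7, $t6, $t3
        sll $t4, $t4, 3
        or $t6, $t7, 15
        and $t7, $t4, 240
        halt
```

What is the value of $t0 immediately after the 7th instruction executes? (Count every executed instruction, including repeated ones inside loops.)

-28

$t0=28
$t3=23
$t6=25
$t7=34
$t4=32
$t0=-(28)=-28
$t7=25+8=33
After step 7: $t0 = -28.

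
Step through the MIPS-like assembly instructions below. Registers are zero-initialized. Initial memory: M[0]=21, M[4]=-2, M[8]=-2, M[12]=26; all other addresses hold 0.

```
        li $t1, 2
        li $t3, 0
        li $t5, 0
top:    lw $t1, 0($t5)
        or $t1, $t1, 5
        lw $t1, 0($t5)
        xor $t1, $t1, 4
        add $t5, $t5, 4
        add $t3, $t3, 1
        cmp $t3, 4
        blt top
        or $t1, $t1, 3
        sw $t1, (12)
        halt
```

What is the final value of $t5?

16

after li $t1, 2: $t1=2
after li $t3, 0: $t3=0
after li $t5, 0: $t5=0
after lw $t1, 0($t5): $t1=M[0]=21
after or $t1, $t1, 5: $t1=21|5=21
after lw $t1, 0($t5): $t1=M[0]=21
after xor $t1, $t1, 4: $t1=21^4=17
after add $t5, $t5, 4: $t5=0+4=4
after add $t3, $t3, 1: $t3=0+1=1
cmp $t3, 4  (cmp 1,4)
blt top: taken
after lw $t1, 0($t5): $t1=M[4]=-2
after or $t1, $t1, 5: $t1=(-2)|5=-1
after lw $t1, 0($t5): $t1=M[4]=-2
after xor $t1, $t1, 4: $t1=(-2)^4=-6
after add $t5, $t5, 4: $t5=4+4=8
after add $t3, $t3, 1: $t3=1+1=2
cmp $t3, 4  (cmp 2,4)
blt top: taken
after lw $t1, 0($t5): $t1=M[8]=-2
after or $t1, $t1, 5: $t1=(-2)|5=-1
after lw $t1, 0($t5): $t1=M[8]=-2
after xor $t1, $t1, 4: $t1=(-2)^4=-6
after add $t5, $t5, 4: $t5=8+4=12
after add $t3, $t3, 1: $t3=2+1=3
cmp $t3, 4  (cmp 3,4)
blt top: taken
after lw $t1, 0($t5): $t1=M[12]=26
after or $t1, $t1, 5: $t1=26|5=31
after lw $t1, 0($t5): $t1=M[12]=26
after xor $t1, $t1, 4: $t1=26^4=30
after add $t5, $t5, 4: $t5=12+4=16
after add $t3, $t3, 1: $t3=3+1=4
cmp $t3, 4  (cmp 4,4)
blt top: not taken
after or $t1, $t1, 3: $t1=30|3=31
sw $t1, (12) → M[12]=31
halt.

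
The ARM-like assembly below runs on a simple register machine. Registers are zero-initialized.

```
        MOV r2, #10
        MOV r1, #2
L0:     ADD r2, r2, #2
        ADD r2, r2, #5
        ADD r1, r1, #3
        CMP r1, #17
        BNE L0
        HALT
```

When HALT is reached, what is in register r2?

MOV r2, #10 → r2=10
MOV r1, #2 → r1=2
ADD r2, r2, #2 → r2=10+2=12
ADD r2, r2, #5 → r2=12+5=17
ADD r1, r1, #3 → r1=2+3=5
CMP r1, #17  (cmp 5,17)
BNE L0: taken
ADD r2, r2, #2 → r2=17+2=19
ADD r2, r2, #5 → r2=19+5=24
ADD r1, r1, #3 → r1=5+3=8
CMP r1, #17  (cmp 8,17)
BNE L0: taken
ADD r2, r2, #2 → r2=24+2=26
ADD r2, r2, #5 → r2=26+5=31
ADD r1, r1, #3 → r1=8+3=11
CMP r1, #17  (cmp 11,17)
BNE L0: taken
ADD r2, r2, #2 → r2=31+2=33
ADD r2, r2, #5 → r2=33+5=38
ADD r1, r1, #3 → r1=11+3=14
CMP r1, #17  (cmp 14,17)
BNE L0: taken
ADD r2, r2, #2 → r2=38+2=40
ADD r2, r2, #5 → r2=40+5=45
ADD r1, r1, #3 → r1=14+3=17
CMP r1, #17  (cmp 17,17)
BNE L0: not taken
halt.

45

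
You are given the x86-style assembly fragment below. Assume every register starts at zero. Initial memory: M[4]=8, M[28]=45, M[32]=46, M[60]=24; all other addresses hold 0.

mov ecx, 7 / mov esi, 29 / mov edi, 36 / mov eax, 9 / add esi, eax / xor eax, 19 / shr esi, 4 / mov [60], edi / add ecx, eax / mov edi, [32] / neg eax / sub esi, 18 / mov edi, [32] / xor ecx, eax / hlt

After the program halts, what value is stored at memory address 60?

mov ecx, 7 → ecx=7
mov esi, 29 → esi=29
mov edi, 36 → edi=36
mov eax, 9 → eax=9
add esi, eax → esi=29+9=38
xor eax, 19 → eax=9^19=26
shr esi, 4 → esi=38>>4=2
mov [60], edi → M[60]=36
add ecx, eax → ecx=7+26=33
mov edi, [32] → edi=M[32]=46
neg eax → eax=-(26)=-26
sub esi, 18 → esi=2-18=-16
mov edi, [32] → edi=M[32]=46
xor ecx, eax → ecx=33^(-26)=-57
halt.

36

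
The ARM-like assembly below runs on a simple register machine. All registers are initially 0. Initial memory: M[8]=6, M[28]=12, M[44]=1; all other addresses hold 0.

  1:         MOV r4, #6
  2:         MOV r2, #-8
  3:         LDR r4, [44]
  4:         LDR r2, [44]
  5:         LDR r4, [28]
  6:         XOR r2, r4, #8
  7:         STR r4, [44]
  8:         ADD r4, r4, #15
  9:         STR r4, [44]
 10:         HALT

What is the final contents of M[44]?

27

MOV r4, #6 → r4=6
MOV r2, #-8 → r2=-8
LDR r4, [44] → r4=M[44]=1
LDR r2, [44] → r2=M[44]=1
LDR r4, [28] → r4=M[28]=12
XOR r2, r4, #8 → r2=12^8=4
STR r4, [44] → M[44]=12
ADD r4, r4, #15 → r4=12+15=27
STR r4, [44] → M[44]=27
halt.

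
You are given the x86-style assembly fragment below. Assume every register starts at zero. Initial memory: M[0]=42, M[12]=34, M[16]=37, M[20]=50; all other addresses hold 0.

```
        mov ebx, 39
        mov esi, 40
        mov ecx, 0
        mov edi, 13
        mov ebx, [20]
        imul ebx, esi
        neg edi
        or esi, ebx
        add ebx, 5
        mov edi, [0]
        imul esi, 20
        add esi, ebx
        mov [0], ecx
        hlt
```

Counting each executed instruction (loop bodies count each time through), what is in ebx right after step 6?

2000

after mov ebx, 39: ebx=39
after mov esi, 40: esi=40
after mov ecx, 0: ecx=0
after mov edi, 13: edi=13
after mov ebx, [20]: ebx=M[20]=50
after imul ebx, esi: ebx=50*40=2000
After step 6: ebx = 2000.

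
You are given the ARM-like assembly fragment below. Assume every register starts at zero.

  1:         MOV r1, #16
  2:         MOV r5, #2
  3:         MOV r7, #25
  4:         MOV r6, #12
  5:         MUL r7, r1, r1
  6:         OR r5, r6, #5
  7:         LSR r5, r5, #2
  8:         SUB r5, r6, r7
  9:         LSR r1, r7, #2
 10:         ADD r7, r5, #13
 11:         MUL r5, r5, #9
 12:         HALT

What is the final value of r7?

-231

MOV r1, #16 → r1=16
MOV r5, #2 → r5=2
MOV r7, #25 → r7=25
MOV r6, #12 → r6=12
MUL r7, r1, r1 → r7=16*16=256
OR r5, r6, #5 → r5=12|5=13
LSR r5, r5, #2 → r5=13>>2=3
SUB r5, r6, r7 → r5=12-256=-244
LSR r1, r7, #2 → r1=256>>2=64
ADD r7, r5, #13 → r7=(-244)+13=-231
MUL r5, r5, #9 → r5=(-244)*9=-2196
halt.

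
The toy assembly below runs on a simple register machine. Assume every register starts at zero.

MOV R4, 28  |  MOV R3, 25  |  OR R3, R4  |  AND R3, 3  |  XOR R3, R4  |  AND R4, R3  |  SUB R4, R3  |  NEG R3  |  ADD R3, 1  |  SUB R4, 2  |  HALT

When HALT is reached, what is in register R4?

-3

R4=28
R3=25
R3=25|28=29
R3=29&3=1
R3=1^28=29
R4=28&29=28
R4=28-29=-1
R3=-(29)=-29
R3=(-29)+1=-28
R4=(-1)-2=-3
halt.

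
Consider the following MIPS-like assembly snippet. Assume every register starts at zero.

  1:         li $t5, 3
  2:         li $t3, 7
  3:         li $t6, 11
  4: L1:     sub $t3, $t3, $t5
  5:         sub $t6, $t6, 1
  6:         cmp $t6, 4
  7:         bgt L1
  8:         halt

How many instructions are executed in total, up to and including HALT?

$t5=3
$t3=7
$t6=11
$t3=7-3=4
$t6=11-1=10
cmp $t6, 4  (cmp 10,4)
bgt L1: taken
$t3=4-3=1
$t6=10-1=9
cmp $t6, 4  (cmp 9,4)
bgt L1: taken
$t3=1-3=-2
$t6=9-1=8
cmp $t6, 4  (cmp 8,4)
bgt L1: taken
$t3=(-2)-3=-5
$t6=8-1=7
cmp $t6, 4  (cmp 7,4)
bgt L1: taken
$t3=(-5)-3=-8
$t6=7-1=6
cmp $t6, 4  (cmp 6,4)
bgt L1: taken
$t3=(-8)-3=-11
$t6=6-1=5
cmp $t6, 4  (cmp 5,4)
bgt L1: taken
$t3=(-11)-3=-14
$t6=5-1=4
cmp $t6, 4  (cmp 4,4)
bgt L1: not taken
halt.
Total executed instructions: 32.

32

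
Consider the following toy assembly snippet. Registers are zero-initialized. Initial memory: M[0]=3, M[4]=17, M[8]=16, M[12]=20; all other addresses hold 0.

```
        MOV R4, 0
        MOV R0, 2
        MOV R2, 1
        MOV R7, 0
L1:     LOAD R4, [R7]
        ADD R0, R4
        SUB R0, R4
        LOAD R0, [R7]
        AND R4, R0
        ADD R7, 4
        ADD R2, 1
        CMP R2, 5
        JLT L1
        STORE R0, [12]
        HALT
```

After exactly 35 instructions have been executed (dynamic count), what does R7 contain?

MOV R4, 0 → R4=0
MOV R0, 2 → R0=2
MOV R2, 1 → R2=1
MOV R7, 0 → R7=0
LOAD R4, [R7] → R4=M[0]=3
ADD R0, R4 → R0=2+3=5
SUB R0, R4 → R0=5-3=2
LOAD R0, [R7] → R0=M[0]=3
AND R4, R0 → R4=3&3=3
ADD R7, 4 → R7=0+4=4
ADD R2, 1 → R2=1+1=2
CMP R2, 5  (cmp 2,5)
JLT L1: taken
LOAD R4, [R7] → R4=M[4]=17
ADD R0, R4 → R0=3+17=20
SUB R0, R4 → R0=20-17=3
LOAD R0, [R7] → R0=M[4]=17
AND R4, R0 → R4=17&17=17
ADD R7, 4 → R7=4+4=8
ADD R2, 1 → R2=2+1=3
CMP R2, 5  (cmp 3,5)
JLT L1: taken
LOAD R4, [R7] → R4=M[8]=16
ADD R0, R4 → R0=17+16=33
SUB R0, R4 → R0=33-16=17
LOAD R0, [R7] → R0=M[8]=16
AND R4, R0 → R4=16&16=16
ADD R7, 4 → R7=8+4=12
ADD R2, 1 → R2=3+1=4
CMP R2, 5  (cmp 4,5)
JLT L1: taken
LOAD R4, [R7] → R4=M[12]=20
ADD R0, R4 → R0=16+20=36
SUB R0, R4 → R0=36-20=16
LOAD R0, [R7] → R0=M[12]=20
After step 35: R7 = 12.

12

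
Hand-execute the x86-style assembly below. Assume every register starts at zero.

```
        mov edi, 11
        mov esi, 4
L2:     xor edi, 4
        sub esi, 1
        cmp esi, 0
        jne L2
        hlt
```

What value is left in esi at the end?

0

mov edi, 11 → edi=11
mov esi, 4 → esi=4
xor edi, 4 → edi=11^4=15
sub esi, 1 → esi=4-1=3
cmp esi, 0  (cmp 3,0)
jne L2: taken
xor edi, 4 → edi=15^4=11
sub esi, 1 → esi=3-1=2
cmp esi, 0  (cmp 2,0)
jne L2: taken
xor edi, 4 → edi=11^4=15
sub esi, 1 → esi=2-1=1
cmp esi, 0  (cmp 1,0)
jne L2: taken
xor edi, 4 → edi=15^4=11
sub esi, 1 → esi=1-1=0
cmp esi, 0  (cmp 0,0)
jne L2: not taken
halt.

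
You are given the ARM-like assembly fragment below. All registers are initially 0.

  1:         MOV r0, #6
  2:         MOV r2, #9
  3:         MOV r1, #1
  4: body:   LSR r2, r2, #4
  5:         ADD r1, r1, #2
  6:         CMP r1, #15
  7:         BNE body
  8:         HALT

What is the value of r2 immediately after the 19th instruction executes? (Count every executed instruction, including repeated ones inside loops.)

after MOV r0, #6: r0=6
after MOV r2, #9: r2=9
after MOV r1, #1: r1=1
after LSR r2, r2, #4: r2=9>>4=0
after ADD r1, r1, #2: r1=1+2=3
CMP r1, #15  (cmp 3,15)
BNE body: taken
after LSR r2, r2, #4: r2=0>>4=0
after ADD r1, r1, #2: r1=3+2=5
CMP r1, #15  (cmp 5,15)
BNE body: taken
after LSR r2, r2, #4: r2=0>>4=0
after ADD r1, r1, #2: r1=5+2=7
CMP r1, #15  (cmp 7,15)
BNE body: taken
after LSR r2, r2, #4: r2=0>>4=0
after ADD r1, r1, #2: r1=7+2=9
CMP r1, #15  (cmp 9,15)
BNE body: taken
After step 19: r2 = 0.

0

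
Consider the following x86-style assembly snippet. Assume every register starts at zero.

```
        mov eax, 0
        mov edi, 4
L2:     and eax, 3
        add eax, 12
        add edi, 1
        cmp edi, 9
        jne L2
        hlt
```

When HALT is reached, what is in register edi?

mov eax, 0 → eax=0
mov edi, 4 → edi=4
and eax, 3 → eax=0&3=0
add eax, 12 → eax=0+12=12
add edi, 1 → edi=4+1=5
cmp edi, 9  (cmp 5,9)
jne L2: taken
and eax, 3 → eax=12&3=0
add eax, 12 → eax=0+12=12
add edi, 1 → edi=5+1=6
cmp edi, 9  (cmp 6,9)
jne L2: taken
and eax, 3 → eax=12&3=0
add eax, 12 → eax=0+12=12
add edi, 1 → edi=6+1=7
cmp edi, 9  (cmp 7,9)
jne L2: taken
and eax, 3 → eax=12&3=0
add eax, 12 → eax=0+12=12
add edi, 1 → edi=7+1=8
cmp edi, 9  (cmp 8,9)
jne L2: taken
and eax, 3 → eax=12&3=0
add eax, 12 → eax=0+12=12
add edi, 1 → edi=8+1=9
cmp edi, 9  (cmp 9,9)
jne L2: not taken
halt.

9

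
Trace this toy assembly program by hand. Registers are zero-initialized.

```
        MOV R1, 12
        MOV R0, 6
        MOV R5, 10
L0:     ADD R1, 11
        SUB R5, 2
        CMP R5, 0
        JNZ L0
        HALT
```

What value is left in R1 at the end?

67

MOV R1, 12 → R1=12
MOV R0, 6 → R0=6
MOV R5, 10 → R5=10
ADD R1, 11 → R1=12+11=23
SUB R5, 2 → R5=10-2=8
CMP R5, 0  (cmp 8,0)
JNZ L0: taken
ADD R1, 11 → R1=23+11=34
SUB R5, 2 → R5=8-2=6
CMP R5, 0  (cmp 6,0)
JNZ L0: taken
ADD R1, 11 → R1=34+11=45
SUB R5, 2 → R5=6-2=4
CMP R5, 0  (cmp 4,0)
JNZ L0: taken
ADD R1, 11 → R1=45+11=56
SUB R5, 2 → R5=4-2=2
CMP R5, 0  (cmp 2,0)
JNZ L0: taken
ADD R1, 11 → R1=56+11=67
SUB R5, 2 → R5=2-2=0
CMP R5, 0  (cmp 0,0)
JNZ L0: not taken
halt.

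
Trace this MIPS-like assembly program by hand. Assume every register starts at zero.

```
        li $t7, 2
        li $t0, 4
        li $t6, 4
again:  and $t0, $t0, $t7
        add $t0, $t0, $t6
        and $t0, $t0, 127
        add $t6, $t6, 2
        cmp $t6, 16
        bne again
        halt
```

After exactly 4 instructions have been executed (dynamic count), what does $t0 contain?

0

$t7=2
$t0=4
$t6=4
$t0=4&2=0
After step 4: $t0 = 0.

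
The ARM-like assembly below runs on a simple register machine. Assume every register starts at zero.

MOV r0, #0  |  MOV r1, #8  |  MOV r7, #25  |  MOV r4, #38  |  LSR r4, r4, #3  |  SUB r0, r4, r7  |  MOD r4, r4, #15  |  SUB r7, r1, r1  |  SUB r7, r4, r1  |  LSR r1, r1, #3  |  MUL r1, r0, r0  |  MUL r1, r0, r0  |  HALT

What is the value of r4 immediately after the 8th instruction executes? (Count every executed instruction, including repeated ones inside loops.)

4

after MOV r0, #0: r0=0
after MOV r1, #8: r1=8
after MOV r7, #25: r7=25
after MOV r4, #38: r4=38
after LSR r4, r4, #3: r4=38>>3=4
after SUB r0, r4, r7: r0=4-25=-21
after MOD r4, r4, #15: r4=4%15=4
after SUB r7, r1, r1: r7=8-8=0
After step 8: r4 = 4.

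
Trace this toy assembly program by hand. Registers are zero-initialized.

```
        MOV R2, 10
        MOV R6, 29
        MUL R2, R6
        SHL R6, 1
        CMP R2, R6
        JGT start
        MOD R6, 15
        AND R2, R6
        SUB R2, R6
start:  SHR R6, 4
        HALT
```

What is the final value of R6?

3

MOV R2, 10 → R2=10
MOV R6, 29 → R6=29
MUL R2, R6 → R2=10*29=290
SHL R6, 1 → R6=29<<1=58
CMP R2, R6  (cmp 290,58)
JGT start: taken
SHR R6, 4 → R6=58>>4=3
halt.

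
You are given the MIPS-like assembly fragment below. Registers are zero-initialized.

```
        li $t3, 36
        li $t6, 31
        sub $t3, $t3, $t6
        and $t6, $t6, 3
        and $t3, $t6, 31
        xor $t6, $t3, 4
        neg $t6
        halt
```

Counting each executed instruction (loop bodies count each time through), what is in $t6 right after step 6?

after li $t3, 36: $t3=36
after li $t6, 31: $t6=31
after sub $t3, $t3, $t6: $t3=36-31=5
after and $t6, $t6, 3: $t6=31&3=3
after and $t3, $t6, 31: $t3=3&31=3
after xor $t6, $t3, 4: $t6=3^4=7
After step 6: $t6 = 7.

7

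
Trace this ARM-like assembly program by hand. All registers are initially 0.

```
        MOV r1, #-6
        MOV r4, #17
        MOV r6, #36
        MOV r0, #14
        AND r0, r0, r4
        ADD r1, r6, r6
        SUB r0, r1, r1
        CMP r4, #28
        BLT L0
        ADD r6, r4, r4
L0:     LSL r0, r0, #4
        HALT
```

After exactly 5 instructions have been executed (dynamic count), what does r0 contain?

0

after MOV r1, #-6: r1=-6
after MOV r4, #17: r4=17
after MOV r6, #36: r6=36
after MOV r0, #14: r0=14
after AND r0, r0, r4: r0=14&17=0
After step 5: r0 = 0.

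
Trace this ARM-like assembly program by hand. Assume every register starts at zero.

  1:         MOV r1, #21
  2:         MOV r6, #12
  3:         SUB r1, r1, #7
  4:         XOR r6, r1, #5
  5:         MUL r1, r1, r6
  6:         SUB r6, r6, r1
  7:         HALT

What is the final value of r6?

-143

r1=21
r6=12
r1=21-7=14
r6=14^5=11
r1=14*11=154
r6=11-154=-143
halt.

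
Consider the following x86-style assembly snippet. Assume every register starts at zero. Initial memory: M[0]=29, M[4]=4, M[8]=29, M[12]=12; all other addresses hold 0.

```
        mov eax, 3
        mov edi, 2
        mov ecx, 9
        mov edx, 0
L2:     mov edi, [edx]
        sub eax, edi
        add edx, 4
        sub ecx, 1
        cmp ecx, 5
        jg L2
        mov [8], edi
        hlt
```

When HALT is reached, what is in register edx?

16

mov eax, 3 → eax=3
mov edi, 2 → edi=2
mov ecx, 9 → ecx=9
mov edx, 0 → edx=0
mov edi, [edx] → edi=M[0]=29
sub eax, edi → eax=3-29=-26
add edx, 4 → edx=0+4=4
sub ecx, 1 → ecx=9-1=8
cmp ecx, 5  (cmp 8,5)
jg L2: taken
mov edi, [edx] → edi=M[4]=4
sub eax, edi → eax=(-26)-4=-30
add edx, 4 → edx=4+4=8
sub ecx, 1 → ecx=8-1=7
cmp ecx, 5  (cmp 7,5)
jg L2: taken
mov edi, [edx] → edi=M[8]=29
sub eax, edi → eax=(-30)-29=-59
add edx, 4 → edx=8+4=12
sub ecx, 1 → ecx=7-1=6
cmp ecx, 5  (cmp 6,5)
jg L2: taken
mov edi, [edx] → edi=M[12]=12
sub eax, edi → eax=(-59)-12=-71
add edx, 4 → edx=12+4=16
sub ecx, 1 → ecx=6-1=5
cmp ecx, 5  (cmp 5,5)
jg L2: not taken
mov [8], edi → M[8]=12
halt.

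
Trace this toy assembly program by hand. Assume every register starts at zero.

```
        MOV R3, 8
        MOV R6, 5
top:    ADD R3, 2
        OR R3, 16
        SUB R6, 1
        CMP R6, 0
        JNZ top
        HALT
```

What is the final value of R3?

50

after MOV R3, 8: R3=8
after MOV R6, 5: R6=5
after ADD R3, 2: R3=8+2=10
after OR R3, 16: R3=10|16=26
after SUB R6, 1: R6=5-1=4
CMP R6, 0  (cmp 4,0)
JNZ top: taken
after ADD R3, 2: R3=26+2=28
after OR R3, 16: R3=28|16=28
after SUB R6, 1: R6=4-1=3
CMP R6, 0  (cmp 3,0)
JNZ top: taken
after ADD R3, 2: R3=28+2=30
after OR R3, 16: R3=30|16=30
after SUB R6, 1: R6=3-1=2
CMP R6, 0  (cmp 2,0)
JNZ top: taken
after ADD R3, 2: R3=30+2=32
after OR R3, 16: R3=32|16=48
after SUB R6, 1: R6=2-1=1
CMP R6, 0  (cmp 1,0)
JNZ top: taken
after ADD R3, 2: R3=48+2=50
after OR R3, 16: R3=50|16=50
after SUB R6, 1: R6=1-1=0
CMP R6, 0  (cmp 0,0)
JNZ top: not taken
halt.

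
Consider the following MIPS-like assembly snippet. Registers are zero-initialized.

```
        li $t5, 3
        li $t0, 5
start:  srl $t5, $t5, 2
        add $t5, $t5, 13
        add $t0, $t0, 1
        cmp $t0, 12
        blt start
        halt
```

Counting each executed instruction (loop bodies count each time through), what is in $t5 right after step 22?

17

li $t5, 3 → $t5=3
li $t0, 5 → $t0=5
srl $t5, $t5, 2 → $t5=3>>2=0
add $t5, $t5, 13 → $t5=0+13=13
add $t0, $t0, 1 → $t0=5+1=6
cmp $t0, 12  (cmp 6,12)
blt start: taken
srl $t5, $t5, 2 → $t5=13>>2=3
add $t5, $t5, 13 → $t5=3+13=16
add $t0, $t0, 1 → $t0=6+1=7
cmp $t0, 12  (cmp 7,12)
blt start: taken
srl $t5, $t5, 2 → $t5=16>>2=4
add $t5, $t5, 13 → $t5=4+13=17
add $t0, $t0, 1 → $t0=7+1=8
cmp $t0, 12  (cmp 8,12)
blt start: taken
srl $t5, $t5, 2 → $t5=17>>2=4
add $t5, $t5, 13 → $t5=4+13=17
add $t0, $t0, 1 → $t0=8+1=9
cmp $t0, 12  (cmp 9,12)
blt start: taken
After step 22: $t5 = 17.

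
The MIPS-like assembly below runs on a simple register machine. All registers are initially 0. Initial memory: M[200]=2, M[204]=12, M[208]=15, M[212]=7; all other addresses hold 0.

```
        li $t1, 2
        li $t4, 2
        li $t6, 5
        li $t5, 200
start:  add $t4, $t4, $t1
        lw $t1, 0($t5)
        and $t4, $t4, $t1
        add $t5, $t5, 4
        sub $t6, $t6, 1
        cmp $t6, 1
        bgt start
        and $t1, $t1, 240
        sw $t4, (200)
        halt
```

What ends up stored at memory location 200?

li $t1, 2 → $t1=2
li $t4, 2 → $t4=2
li $t6, 5 → $t6=5
li $t5, 200 → $t5=200
add $t4, $t4, $t1 → $t4=2+2=4
lw $t1, 0($t5) → $t1=M[200]=2
and $t4, $t4, $t1 → $t4=4&2=0
add $t5, $t5, 4 → $t5=200+4=204
sub $t6, $t6, 1 → $t6=5-1=4
cmp $t6, 1  (cmp 4,1)
bgt start: taken
add $t4, $t4, $t1 → $t4=0+2=2
lw $t1, 0($t5) → $t1=M[204]=12
and $t4, $t4, $t1 → $t4=2&12=0
add $t5, $t5, 4 → $t5=204+4=208
sub $t6, $t6, 1 → $t6=4-1=3
cmp $t6, 1  (cmp 3,1)
bgt start: taken
add $t4, $t4, $t1 → $t4=0+12=12
lw $t1, 0($t5) → $t1=M[208]=15
and $t4, $t4, $t1 → $t4=12&15=12
add $t5, $t5, 4 → $t5=208+4=212
sub $t6, $t6, 1 → $t6=3-1=2
cmp $t6, 1  (cmp 2,1)
bgt start: taken
add $t4, $t4, $t1 → $t4=12+15=27
lw $t1, 0($t5) → $t1=M[212]=7
and $t4, $t4, $t1 → $t4=27&7=3
add $t5, $t5, 4 → $t5=212+4=216
sub $t6, $t6, 1 → $t6=2-1=1
cmp $t6, 1  (cmp 1,1)
bgt start: not taken
and $t1, $t1, 240 → $t1=7&240=0
sw $t4, (200) → M[200]=3
halt.

3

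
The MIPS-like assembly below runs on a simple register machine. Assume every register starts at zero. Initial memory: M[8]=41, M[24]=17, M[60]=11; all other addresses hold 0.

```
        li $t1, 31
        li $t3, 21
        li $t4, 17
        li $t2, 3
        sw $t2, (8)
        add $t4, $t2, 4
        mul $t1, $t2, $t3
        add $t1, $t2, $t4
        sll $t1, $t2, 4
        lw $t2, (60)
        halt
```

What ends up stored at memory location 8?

3

li $t1, 31 → $t1=31
li $t3, 21 → $t3=21
li $t4, 17 → $t4=17
li $t2, 3 → $t2=3
sw $t2, (8) → M[8]=3
add $t4, $t2, 4 → $t4=3+4=7
mul $t1, $t2, $t3 → $t1=3*21=63
add $t1, $t2, $t4 → $t1=3+7=10
sll $t1, $t2, 4 → $t1=3<<4=48
lw $t2, (60) → $t2=M[60]=11
halt.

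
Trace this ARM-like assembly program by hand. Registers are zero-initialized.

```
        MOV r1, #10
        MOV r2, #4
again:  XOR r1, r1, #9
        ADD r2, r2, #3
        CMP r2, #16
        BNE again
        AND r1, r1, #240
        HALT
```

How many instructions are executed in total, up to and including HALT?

after MOV r1, #10: r1=10
after MOV r2, #4: r2=4
after XOR r1, r1, #9: r1=10^9=3
after ADD r2, r2, #3: r2=4+3=7
CMP r2, #16  (cmp 7,16)
BNE again: taken
after XOR r1, r1, #9: r1=3^9=10
after ADD r2, r2, #3: r2=7+3=10
CMP r2, #16  (cmp 10,16)
BNE again: taken
after XOR r1, r1, #9: r1=10^9=3
after ADD r2, r2, #3: r2=10+3=13
CMP r2, #16  (cmp 13,16)
BNE again: taken
after XOR r1, r1, #9: r1=3^9=10
after ADD r2, r2, #3: r2=13+3=16
CMP r2, #16  (cmp 16,16)
BNE again: not taken
after AND r1, r1, #240: r1=10&240=0
halt.
Total executed instructions: 20.

20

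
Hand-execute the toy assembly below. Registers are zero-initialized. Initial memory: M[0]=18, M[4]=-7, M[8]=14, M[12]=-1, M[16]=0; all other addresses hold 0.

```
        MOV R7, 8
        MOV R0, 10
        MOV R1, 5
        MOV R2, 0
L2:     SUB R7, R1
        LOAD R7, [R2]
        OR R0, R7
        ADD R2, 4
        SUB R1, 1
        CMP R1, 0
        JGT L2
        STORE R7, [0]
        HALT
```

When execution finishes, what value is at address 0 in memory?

0

MOV R7, 8 → R7=8
MOV R0, 10 → R0=10
MOV R1, 5 → R1=5
MOV R2, 0 → R2=0
SUB R7, R1 → R7=8-5=3
LOAD R7, [R2] → R7=M[0]=18
OR R0, R7 → R0=10|18=26
ADD R2, 4 → R2=0+4=4
SUB R1, 1 → R1=5-1=4
CMP R1, 0  (cmp 4,0)
JGT L2: taken
SUB R7, R1 → R7=18-4=14
LOAD R7, [R2] → R7=M[4]=-7
OR R0, R7 → R0=26|(-7)=-5
ADD R2, 4 → R2=4+4=8
SUB R1, 1 → R1=4-1=3
CMP R1, 0  (cmp 3,0)
JGT L2: taken
SUB R7, R1 → R7=(-7)-3=-10
LOAD R7, [R2] → R7=M[8]=14
OR R0, R7 → R0=(-5)|14=-1
ADD R2, 4 → R2=8+4=12
SUB R1, 1 → R1=3-1=2
CMP R1, 0  (cmp 2,0)
JGT L2: taken
SUB R7, R1 → R7=14-2=12
LOAD R7, [R2] → R7=M[12]=-1
OR R0, R7 → R0=(-1)|(-1)=-1
ADD R2, 4 → R2=12+4=16
SUB R1, 1 → R1=2-1=1
CMP R1, 0  (cmp 1,0)
JGT L2: taken
SUB R7, R1 → R7=(-1)-1=-2
LOAD R7, [R2] → R7=M[16]=0
OR R0, R7 → R0=(-1)|0=-1
ADD R2, 4 → R2=16+4=20
SUB R1, 1 → R1=1-1=0
CMP R1, 0  (cmp 0,0)
JGT L2: not taken
STORE R7, [0] → M[0]=0
halt.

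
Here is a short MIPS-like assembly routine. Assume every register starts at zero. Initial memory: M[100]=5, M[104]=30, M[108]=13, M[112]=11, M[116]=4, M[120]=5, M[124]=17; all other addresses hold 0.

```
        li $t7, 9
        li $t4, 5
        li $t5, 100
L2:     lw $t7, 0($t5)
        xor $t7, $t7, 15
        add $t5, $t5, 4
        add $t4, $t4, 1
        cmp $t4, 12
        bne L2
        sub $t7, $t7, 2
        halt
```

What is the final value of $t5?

128

$t7=9
$t4=5
$t5=100
$t7=M[100]=5
$t7=5^15=10
$t5=100+4=104
$t4=5+1=6
cmp $t4, 12  (cmp 6,12)
bne L2: taken
$t7=M[104]=30
$t7=30^15=17
$t5=104+4=108
$t4=6+1=7
cmp $t4, 12  (cmp 7,12)
bne L2: taken
$t7=M[108]=13
$t7=13^15=2
$t5=108+4=112
$t4=7+1=8
cmp $t4, 12  (cmp 8,12)
bne L2: taken
$t7=M[112]=11
$t7=11^15=4
$t5=112+4=116
$t4=8+1=9
cmp $t4, 12  (cmp 9,12)
bne L2: taken
$t7=M[116]=4
$t7=4^15=11
$t5=116+4=120
$t4=9+1=10
cmp $t4, 12  (cmp 10,12)
bne L2: taken
$t7=M[120]=5
$t7=5^15=10
$t5=120+4=124
$t4=10+1=11
cmp $t4, 12  (cmp 11,12)
bne L2: taken
$t7=M[124]=17
$t7=17^15=30
$t5=124+4=128
$t4=11+1=12
cmp $t4, 12  (cmp 12,12)
bne L2: not taken
$t7=30-2=28
halt.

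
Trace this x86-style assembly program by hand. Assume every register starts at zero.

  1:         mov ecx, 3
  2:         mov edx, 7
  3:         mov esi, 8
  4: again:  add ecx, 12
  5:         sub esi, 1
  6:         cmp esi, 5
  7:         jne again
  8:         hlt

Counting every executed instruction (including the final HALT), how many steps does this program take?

after mov ecx, 3: ecx=3
after mov edx, 7: edx=7
after mov esi, 8: esi=8
after add ecx, 12: ecx=3+12=15
after sub esi, 1: esi=8-1=7
cmp esi, 5  (cmp 7,5)
jne again: taken
after add ecx, 12: ecx=15+12=27
after sub esi, 1: esi=7-1=6
cmp esi, 5  (cmp 6,5)
jne again: taken
after add ecx, 12: ecx=27+12=39
after sub esi, 1: esi=6-1=5
cmp esi, 5  (cmp 5,5)
jne again: not taken
halt.
Total executed instructions: 16.

16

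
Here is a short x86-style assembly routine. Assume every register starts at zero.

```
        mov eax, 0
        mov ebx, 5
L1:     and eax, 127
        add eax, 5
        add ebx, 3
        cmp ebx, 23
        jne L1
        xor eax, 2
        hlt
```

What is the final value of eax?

28

mov eax, 0 → eax=0
mov ebx, 5 → ebx=5
and eax, 127 → eax=0&127=0
add eax, 5 → eax=0+5=5
add ebx, 3 → ebx=5+3=8
cmp ebx, 23  (cmp 8,23)
jne L1: taken
and eax, 127 → eax=5&127=5
add eax, 5 → eax=5+5=10
add ebx, 3 → ebx=8+3=11
cmp ebx, 23  (cmp 11,23)
jne L1: taken
and eax, 127 → eax=10&127=10
add eax, 5 → eax=10+5=15
add ebx, 3 → ebx=11+3=14
cmp ebx, 23  (cmp 14,23)
jne L1: taken
and eax, 127 → eax=15&127=15
add eax, 5 → eax=15+5=20
add ebx, 3 → ebx=14+3=17
cmp ebx, 23  (cmp 17,23)
jne L1: taken
and eax, 127 → eax=20&127=20
add eax, 5 → eax=20+5=25
add ebx, 3 → ebx=17+3=20
cmp ebx, 23  (cmp 20,23)
jne L1: taken
and eax, 127 → eax=25&127=25
add eax, 5 → eax=25+5=30
add ebx, 3 → ebx=20+3=23
cmp ebx, 23  (cmp 23,23)
jne L1: not taken
xor eax, 2 → eax=30^2=28
halt.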